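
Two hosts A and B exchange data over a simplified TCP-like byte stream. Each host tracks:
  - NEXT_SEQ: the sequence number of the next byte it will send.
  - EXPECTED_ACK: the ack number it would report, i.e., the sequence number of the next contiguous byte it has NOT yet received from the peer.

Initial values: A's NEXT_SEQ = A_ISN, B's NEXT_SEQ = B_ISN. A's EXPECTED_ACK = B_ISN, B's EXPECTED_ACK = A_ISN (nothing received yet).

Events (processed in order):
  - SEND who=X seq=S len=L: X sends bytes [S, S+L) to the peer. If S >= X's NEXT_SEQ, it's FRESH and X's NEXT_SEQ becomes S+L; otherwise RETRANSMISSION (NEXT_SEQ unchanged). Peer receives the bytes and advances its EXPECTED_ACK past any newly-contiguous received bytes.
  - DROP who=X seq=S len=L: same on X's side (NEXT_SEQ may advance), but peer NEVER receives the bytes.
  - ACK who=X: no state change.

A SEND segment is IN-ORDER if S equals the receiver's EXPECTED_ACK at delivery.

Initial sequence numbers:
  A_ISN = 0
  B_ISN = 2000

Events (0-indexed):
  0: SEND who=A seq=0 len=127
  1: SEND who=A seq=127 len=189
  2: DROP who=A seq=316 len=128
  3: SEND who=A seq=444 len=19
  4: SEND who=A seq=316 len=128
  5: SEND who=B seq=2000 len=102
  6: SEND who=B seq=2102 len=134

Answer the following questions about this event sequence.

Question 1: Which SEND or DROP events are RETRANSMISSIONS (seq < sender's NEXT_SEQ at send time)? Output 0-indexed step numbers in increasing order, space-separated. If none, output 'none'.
Answer: 4

Derivation:
Step 0: SEND seq=0 -> fresh
Step 1: SEND seq=127 -> fresh
Step 2: DROP seq=316 -> fresh
Step 3: SEND seq=444 -> fresh
Step 4: SEND seq=316 -> retransmit
Step 5: SEND seq=2000 -> fresh
Step 6: SEND seq=2102 -> fresh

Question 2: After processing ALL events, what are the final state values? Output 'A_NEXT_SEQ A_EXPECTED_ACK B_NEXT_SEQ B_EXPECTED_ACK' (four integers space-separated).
After event 0: A_seq=127 A_ack=2000 B_seq=2000 B_ack=127
After event 1: A_seq=316 A_ack=2000 B_seq=2000 B_ack=316
After event 2: A_seq=444 A_ack=2000 B_seq=2000 B_ack=316
After event 3: A_seq=463 A_ack=2000 B_seq=2000 B_ack=316
After event 4: A_seq=463 A_ack=2000 B_seq=2000 B_ack=463
After event 5: A_seq=463 A_ack=2102 B_seq=2102 B_ack=463
After event 6: A_seq=463 A_ack=2236 B_seq=2236 B_ack=463

Answer: 463 2236 2236 463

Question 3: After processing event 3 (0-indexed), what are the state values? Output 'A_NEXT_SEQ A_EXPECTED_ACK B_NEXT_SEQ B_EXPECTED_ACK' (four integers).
After event 0: A_seq=127 A_ack=2000 B_seq=2000 B_ack=127
After event 1: A_seq=316 A_ack=2000 B_seq=2000 B_ack=316
After event 2: A_seq=444 A_ack=2000 B_seq=2000 B_ack=316
After event 3: A_seq=463 A_ack=2000 B_seq=2000 B_ack=316

463 2000 2000 316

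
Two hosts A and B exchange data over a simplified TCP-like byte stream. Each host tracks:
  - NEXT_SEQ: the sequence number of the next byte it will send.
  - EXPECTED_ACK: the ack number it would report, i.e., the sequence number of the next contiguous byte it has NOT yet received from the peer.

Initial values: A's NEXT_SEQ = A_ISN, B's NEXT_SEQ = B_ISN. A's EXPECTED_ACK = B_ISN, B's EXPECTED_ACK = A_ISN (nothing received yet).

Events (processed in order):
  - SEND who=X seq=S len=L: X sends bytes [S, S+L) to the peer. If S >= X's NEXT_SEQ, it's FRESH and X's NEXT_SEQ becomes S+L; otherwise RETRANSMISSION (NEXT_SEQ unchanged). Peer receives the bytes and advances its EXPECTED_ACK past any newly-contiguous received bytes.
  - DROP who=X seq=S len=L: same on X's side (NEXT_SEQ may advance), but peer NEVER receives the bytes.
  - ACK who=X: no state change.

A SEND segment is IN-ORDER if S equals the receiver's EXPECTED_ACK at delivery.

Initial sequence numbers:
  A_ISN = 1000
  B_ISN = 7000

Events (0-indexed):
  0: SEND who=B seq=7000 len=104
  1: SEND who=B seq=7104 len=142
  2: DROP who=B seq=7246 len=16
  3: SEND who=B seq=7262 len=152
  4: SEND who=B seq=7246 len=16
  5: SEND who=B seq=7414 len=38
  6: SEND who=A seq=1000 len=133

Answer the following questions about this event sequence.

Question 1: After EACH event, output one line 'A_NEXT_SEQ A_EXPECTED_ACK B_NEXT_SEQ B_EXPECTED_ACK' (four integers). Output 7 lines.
1000 7104 7104 1000
1000 7246 7246 1000
1000 7246 7262 1000
1000 7246 7414 1000
1000 7414 7414 1000
1000 7452 7452 1000
1133 7452 7452 1133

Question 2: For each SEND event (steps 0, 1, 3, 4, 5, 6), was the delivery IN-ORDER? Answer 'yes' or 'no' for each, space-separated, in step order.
Answer: yes yes no yes yes yes

Derivation:
Step 0: SEND seq=7000 -> in-order
Step 1: SEND seq=7104 -> in-order
Step 3: SEND seq=7262 -> out-of-order
Step 4: SEND seq=7246 -> in-order
Step 5: SEND seq=7414 -> in-order
Step 6: SEND seq=1000 -> in-order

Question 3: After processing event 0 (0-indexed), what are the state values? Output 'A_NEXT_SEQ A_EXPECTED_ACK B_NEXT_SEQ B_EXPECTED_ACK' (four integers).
After event 0: A_seq=1000 A_ack=7104 B_seq=7104 B_ack=1000

1000 7104 7104 1000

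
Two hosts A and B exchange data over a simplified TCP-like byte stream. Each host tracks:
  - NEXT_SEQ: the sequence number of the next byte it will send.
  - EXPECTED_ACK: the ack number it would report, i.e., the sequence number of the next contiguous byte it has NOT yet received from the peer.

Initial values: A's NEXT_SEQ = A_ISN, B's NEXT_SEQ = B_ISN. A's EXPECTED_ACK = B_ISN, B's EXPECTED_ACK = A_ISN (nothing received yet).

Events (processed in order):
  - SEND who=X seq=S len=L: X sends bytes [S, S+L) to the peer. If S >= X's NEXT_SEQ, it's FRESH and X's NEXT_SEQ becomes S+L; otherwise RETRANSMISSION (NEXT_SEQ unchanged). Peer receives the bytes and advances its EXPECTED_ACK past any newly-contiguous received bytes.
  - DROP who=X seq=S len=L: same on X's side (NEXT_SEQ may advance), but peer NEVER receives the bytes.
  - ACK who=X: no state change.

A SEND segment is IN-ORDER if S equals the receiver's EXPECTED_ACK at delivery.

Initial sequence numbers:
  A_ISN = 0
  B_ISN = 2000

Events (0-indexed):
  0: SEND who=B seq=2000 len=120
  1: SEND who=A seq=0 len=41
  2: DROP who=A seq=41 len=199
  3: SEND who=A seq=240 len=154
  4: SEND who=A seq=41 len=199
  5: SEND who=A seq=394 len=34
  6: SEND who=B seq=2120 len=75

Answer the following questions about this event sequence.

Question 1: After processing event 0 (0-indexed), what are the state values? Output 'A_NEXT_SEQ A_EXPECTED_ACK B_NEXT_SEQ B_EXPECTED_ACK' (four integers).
After event 0: A_seq=0 A_ack=2120 B_seq=2120 B_ack=0

0 2120 2120 0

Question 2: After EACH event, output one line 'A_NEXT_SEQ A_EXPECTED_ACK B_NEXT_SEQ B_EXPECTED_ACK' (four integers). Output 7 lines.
0 2120 2120 0
41 2120 2120 41
240 2120 2120 41
394 2120 2120 41
394 2120 2120 394
428 2120 2120 428
428 2195 2195 428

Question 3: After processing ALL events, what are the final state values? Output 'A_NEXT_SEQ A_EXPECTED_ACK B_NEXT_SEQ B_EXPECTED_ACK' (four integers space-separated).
After event 0: A_seq=0 A_ack=2120 B_seq=2120 B_ack=0
After event 1: A_seq=41 A_ack=2120 B_seq=2120 B_ack=41
After event 2: A_seq=240 A_ack=2120 B_seq=2120 B_ack=41
After event 3: A_seq=394 A_ack=2120 B_seq=2120 B_ack=41
After event 4: A_seq=394 A_ack=2120 B_seq=2120 B_ack=394
After event 5: A_seq=428 A_ack=2120 B_seq=2120 B_ack=428
After event 6: A_seq=428 A_ack=2195 B_seq=2195 B_ack=428

Answer: 428 2195 2195 428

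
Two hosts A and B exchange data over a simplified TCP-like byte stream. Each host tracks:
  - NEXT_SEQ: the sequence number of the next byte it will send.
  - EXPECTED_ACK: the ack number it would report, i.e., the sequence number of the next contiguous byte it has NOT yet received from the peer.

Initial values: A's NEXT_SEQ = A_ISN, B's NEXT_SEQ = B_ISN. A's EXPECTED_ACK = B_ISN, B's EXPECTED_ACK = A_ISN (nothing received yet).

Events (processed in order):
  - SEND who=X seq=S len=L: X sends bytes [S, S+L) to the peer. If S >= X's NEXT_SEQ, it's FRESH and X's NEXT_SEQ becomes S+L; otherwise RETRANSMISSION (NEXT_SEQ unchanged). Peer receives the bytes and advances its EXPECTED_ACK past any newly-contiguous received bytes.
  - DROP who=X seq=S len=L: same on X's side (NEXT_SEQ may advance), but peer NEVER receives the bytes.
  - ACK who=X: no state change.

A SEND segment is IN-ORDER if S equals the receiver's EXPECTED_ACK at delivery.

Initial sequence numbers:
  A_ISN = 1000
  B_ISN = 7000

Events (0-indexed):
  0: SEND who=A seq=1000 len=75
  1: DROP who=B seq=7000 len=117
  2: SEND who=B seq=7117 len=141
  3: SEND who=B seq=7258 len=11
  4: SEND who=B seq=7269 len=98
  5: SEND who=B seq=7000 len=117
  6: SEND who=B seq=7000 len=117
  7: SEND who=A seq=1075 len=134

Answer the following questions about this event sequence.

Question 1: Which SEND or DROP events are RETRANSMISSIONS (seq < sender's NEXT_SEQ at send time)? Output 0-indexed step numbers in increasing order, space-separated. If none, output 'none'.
Step 0: SEND seq=1000 -> fresh
Step 1: DROP seq=7000 -> fresh
Step 2: SEND seq=7117 -> fresh
Step 3: SEND seq=7258 -> fresh
Step 4: SEND seq=7269 -> fresh
Step 5: SEND seq=7000 -> retransmit
Step 6: SEND seq=7000 -> retransmit
Step 7: SEND seq=1075 -> fresh

Answer: 5 6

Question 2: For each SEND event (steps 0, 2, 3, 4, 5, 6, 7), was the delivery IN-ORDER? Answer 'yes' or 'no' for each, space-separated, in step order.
Step 0: SEND seq=1000 -> in-order
Step 2: SEND seq=7117 -> out-of-order
Step 3: SEND seq=7258 -> out-of-order
Step 4: SEND seq=7269 -> out-of-order
Step 5: SEND seq=7000 -> in-order
Step 6: SEND seq=7000 -> out-of-order
Step 7: SEND seq=1075 -> in-order

Answer: yes no no no yes no yes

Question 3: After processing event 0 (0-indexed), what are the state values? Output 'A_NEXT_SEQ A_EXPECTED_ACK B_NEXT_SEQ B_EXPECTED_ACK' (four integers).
After event 0: A_seq=1075 A_ack=7000 B_seq=7000 B_ack=1075

1075 7000 7000 1075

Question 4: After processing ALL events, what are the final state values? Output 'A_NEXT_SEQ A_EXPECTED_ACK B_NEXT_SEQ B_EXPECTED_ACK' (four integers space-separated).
Answer: 1209 7367 7367 1209

Derivation:
After event 0: A_seq=1075 A_ack=7000 B_seq=7000 B_ack=1075
After event 1: A_seq=1075 A_ack=7000 B_seq=7117 B_ack=1075
After event 2: A_seq=1075 A_ack=7000 B_seq=7258 B_ack=1075
After event 3: A_seq=1075 A_ack=7000 B_seq=7269 B_ack=1075
After event 4: A_seq=1075 A_ack=7000 B_seq=7367 B_ack=1075
After event 5: A_seq=1075 A_ack=7367 B_seq=7367 B_ack=1075
After event 6: A_seq=1075 A_ack=7367 B_seq=7367 B_ack=1075
After event 7: A_seq=1209 A_ack=7367 B_seq=7367 B_ack=1209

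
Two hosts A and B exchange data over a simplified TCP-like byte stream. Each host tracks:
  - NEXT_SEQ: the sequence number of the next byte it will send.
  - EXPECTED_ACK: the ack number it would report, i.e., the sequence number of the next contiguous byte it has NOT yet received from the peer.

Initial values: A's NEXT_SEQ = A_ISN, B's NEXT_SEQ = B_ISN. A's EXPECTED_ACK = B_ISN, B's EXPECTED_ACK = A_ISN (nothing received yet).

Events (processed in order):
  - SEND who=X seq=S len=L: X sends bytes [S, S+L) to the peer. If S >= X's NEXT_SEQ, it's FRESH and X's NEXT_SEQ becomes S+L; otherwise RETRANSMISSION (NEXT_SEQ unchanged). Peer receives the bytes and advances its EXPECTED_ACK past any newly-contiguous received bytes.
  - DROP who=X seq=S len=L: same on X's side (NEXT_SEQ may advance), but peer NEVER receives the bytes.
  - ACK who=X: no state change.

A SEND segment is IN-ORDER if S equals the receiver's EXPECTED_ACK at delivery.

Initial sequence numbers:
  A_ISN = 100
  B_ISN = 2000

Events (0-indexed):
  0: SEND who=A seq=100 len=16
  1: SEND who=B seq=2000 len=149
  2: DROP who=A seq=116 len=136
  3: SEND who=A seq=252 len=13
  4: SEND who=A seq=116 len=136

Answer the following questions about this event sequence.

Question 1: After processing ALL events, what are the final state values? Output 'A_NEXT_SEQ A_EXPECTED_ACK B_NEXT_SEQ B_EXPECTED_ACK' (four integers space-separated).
Answer: 265 2149 2149 265

Derivation:
After event 0: A_seq=116 A_ack=2000 B_seq=2000 B_ack=116
After event 1: A_seq=116 A_ack=2149 B_seq=2149 B_ack=116
After event 2: A_seq=252 A_ack=2149 B_seq=2149 B_ack=116
After event 3: A_seq=265 A_ack=2149 B_seq=2149 B_ack=116
After event 4: A_seq=265 A_ack=2149 B_seq=2149 B_ack=265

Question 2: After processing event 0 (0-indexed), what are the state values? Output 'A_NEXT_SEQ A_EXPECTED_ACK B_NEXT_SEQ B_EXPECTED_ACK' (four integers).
After event 0: A_seq=116 A_ack=2000 B_seq=2000 B_ack=116

116 2000 2000 116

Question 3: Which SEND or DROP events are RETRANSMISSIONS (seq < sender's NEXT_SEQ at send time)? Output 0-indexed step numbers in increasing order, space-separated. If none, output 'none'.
Answer: 4

Derivation:
Step 0: SEND seq=100 -> fresh
Step 1: SEND seq=2000 -> fresh
Step 2: DROP seq=116 -> fresh
Step 3: SEND seq=252 -> fresh
Step 4: SEND seq=116 -> retransmit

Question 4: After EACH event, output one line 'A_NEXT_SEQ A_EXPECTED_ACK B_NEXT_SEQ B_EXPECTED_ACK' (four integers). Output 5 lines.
116 2000 2000 116
116 2149 2149 116
252 2149 2149 116
265 2149 2149 116
265 2149 2149 265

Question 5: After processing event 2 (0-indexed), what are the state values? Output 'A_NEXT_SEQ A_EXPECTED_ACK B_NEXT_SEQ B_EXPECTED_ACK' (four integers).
After event 0: A_seq=116 A_ack=2000 B_seq=2000 B_ack=116
After event 1: A_seq=116 A_ack=2149 B_seq=2149 B_ack=116
After event 2: A_seq=252 A_ack=2149 B_seq=2149 B_ack=116

252 2149 2149 116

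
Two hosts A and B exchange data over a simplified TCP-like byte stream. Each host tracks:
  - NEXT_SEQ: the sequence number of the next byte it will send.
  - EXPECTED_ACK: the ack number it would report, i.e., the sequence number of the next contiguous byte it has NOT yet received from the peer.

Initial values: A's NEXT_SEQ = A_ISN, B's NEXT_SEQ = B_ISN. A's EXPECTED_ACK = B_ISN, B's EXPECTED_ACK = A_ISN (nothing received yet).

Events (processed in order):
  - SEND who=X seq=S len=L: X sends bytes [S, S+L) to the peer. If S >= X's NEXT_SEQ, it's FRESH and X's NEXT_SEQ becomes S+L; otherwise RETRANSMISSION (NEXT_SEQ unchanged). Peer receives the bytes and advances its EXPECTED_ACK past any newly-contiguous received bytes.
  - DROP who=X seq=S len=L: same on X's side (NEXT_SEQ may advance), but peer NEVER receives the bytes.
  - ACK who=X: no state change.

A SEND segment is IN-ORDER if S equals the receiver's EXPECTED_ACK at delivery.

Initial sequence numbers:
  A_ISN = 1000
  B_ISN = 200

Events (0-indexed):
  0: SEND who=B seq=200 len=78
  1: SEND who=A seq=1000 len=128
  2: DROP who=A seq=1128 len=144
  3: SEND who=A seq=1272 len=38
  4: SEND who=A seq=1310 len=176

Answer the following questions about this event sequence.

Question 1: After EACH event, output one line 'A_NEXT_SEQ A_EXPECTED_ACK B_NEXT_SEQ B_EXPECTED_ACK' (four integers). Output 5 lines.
1000 278 278 1000
1128 278 278 1128
1272 278 278 1128
1310 278 278 1128
1486 278 278 1128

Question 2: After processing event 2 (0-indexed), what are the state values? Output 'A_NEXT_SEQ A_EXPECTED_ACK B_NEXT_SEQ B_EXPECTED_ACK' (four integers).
After event 0: A_seq=1000 A_ack=278 B_seq=278 B_ack=1000
After event 1: A_seq=1128 A_ack=278 B_seq=278 B_ack=1128
After event 2: A_seq=1272 A_ack=278 B_seq=278 B_ack=1128

1272 278 278 1128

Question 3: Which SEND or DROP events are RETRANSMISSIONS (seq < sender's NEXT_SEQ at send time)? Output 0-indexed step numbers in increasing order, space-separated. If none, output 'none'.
Answer: none

Derivation:
Step 0: SEND seq=200 -> fresh
Step 1: SEND seq=1000 -> fresh
Step 2: DROP seq=1128 -> fresh
Step 3: SEND seq=1272 -> fresh
Step 4: SEND seq=1310 -> fresh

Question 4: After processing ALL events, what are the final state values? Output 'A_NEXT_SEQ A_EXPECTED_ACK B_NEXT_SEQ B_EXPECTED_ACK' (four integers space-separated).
After event 0: A_seq=1000 A_ack=278 B_seq=278 B_ack=1000
After event 1: A_seq=1128 A_ack=278 B_seq=278 B_ack=1128
After event 2: A_seq=1272 A_ack=278 B_seq=278 B_ack=1128
After event 3: A_seq=1310 A_ack=278 B_seq=278 B_ack=1128
After event 4: A_seq=1486 A_ack=278 B_seq=278 B_ack=1128

Answer: 1486 278 278 1128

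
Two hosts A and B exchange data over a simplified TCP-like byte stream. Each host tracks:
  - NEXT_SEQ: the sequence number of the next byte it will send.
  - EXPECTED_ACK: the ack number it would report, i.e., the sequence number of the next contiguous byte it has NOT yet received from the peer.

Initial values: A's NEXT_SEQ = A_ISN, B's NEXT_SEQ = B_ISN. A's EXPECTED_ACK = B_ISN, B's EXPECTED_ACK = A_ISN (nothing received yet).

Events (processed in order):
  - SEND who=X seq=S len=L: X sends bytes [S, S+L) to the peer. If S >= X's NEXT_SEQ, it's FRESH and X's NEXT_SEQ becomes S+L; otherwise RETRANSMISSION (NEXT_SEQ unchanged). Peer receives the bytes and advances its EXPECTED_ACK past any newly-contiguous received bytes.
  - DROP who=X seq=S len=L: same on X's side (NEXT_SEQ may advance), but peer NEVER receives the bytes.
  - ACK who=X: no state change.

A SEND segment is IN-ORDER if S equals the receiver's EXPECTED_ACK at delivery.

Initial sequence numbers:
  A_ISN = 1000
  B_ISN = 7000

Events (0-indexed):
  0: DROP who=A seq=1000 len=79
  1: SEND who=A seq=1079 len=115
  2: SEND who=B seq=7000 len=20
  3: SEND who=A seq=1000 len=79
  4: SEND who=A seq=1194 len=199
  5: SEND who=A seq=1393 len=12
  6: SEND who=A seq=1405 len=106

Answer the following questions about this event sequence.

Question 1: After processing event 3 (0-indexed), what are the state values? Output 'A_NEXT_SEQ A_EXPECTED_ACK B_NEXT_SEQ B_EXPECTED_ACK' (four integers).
After event 0: A_seq=1079 A_ack=7000 B_seq=7000 B_ack=1000
After event 1: A_seq=1194 A_ack=7000 B_seq=7000 B_ack=1000
After event 2: A_seq=1194 A_ack=7020 B_seq=7020 B_ack=1000
After event 3: A_seq=1194 A_ack=7020 B_seq=7020 B_ack=1194

1194 7020 7020 1194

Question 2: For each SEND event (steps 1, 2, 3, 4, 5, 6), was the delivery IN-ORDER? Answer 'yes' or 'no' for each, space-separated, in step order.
Step 1: SEND seq=1079 -> out-of-order
Step 2: SEND seq=7000 -> in-order
Step 3: SEND seq=1000 -> in-order
Step 4: SEND seq=1194 -> in-order
Step 5: SEND seq=1393 -> in-order
Step 6: SEND seq=1405 -> in-order

Answer: no yes yes yes yes yes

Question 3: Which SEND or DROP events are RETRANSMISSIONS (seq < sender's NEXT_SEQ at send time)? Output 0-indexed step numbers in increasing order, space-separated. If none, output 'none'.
Step 0: DROP seq=1000 -> fresh
Step 1: SEND seq=1079 -> fresh
Step 2: SEND seq=7000 -> fresh
Step 3: SEND seq=1000 -> retransmit
Step 4: SEND seq=1194 -> fresh
Step 5: SEND seq=1393 -> fresh
Step 6: SEND seq=1405 -> fresh

Answer: 3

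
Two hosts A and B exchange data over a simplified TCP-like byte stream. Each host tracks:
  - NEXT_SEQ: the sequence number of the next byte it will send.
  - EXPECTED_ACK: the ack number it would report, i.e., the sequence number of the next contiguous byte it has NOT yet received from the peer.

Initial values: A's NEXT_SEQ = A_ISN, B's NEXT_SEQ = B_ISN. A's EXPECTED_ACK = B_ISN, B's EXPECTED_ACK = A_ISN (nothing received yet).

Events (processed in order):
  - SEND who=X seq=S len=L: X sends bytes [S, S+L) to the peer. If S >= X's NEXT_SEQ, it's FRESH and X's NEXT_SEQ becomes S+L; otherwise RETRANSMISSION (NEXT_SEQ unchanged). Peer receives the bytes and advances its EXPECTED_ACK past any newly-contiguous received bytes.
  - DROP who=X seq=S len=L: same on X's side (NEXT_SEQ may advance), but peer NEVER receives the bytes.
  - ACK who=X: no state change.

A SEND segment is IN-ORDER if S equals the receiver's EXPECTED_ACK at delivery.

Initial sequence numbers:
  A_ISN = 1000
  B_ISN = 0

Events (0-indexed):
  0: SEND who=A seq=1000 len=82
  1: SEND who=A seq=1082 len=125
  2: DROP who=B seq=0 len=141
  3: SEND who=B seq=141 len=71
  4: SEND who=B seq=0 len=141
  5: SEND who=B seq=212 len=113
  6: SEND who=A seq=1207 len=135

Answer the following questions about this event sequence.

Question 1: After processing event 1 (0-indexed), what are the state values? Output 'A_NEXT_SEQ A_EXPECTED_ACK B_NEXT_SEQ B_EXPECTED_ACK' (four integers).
After event 0: A_seq=1082 A_ack=0 B_seq=0 B_ack=1082
After event 1: A_seq=1207 A_ack=0 B_seq=0 B_ack=1207

1207 0 0 1207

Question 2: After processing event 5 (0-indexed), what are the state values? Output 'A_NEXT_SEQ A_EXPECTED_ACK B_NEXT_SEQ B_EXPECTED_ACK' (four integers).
After event 0: A_seq=1082 A_ack=0 B_seq=0 B_ack=1082
After event 1: A_seq=1207 A_ack=0 B_seq=0 B_ack=1207
After event 2: A_seq=1207 A_ack=0 B_seq=141 B_ack=1207
After event 3: A_seq=1207 A_ack=0 B_seq=212 B_ack=1207
After event 4: A_seq=1207 A_ack=212 B_seq=212 B_ack=1207
After event 5: A_seq=1207 A_ack=325 B_seq=325 B_ack=1207

1207 325 325 1207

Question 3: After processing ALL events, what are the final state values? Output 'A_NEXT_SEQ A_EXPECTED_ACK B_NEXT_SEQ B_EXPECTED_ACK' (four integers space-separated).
After event 0: A_seq=1082 A_ack=0 B_seq=0 B_ack=1082
After event 1: A_seq=1207 A_ack=0 B_seq=0 B_ack=1207
After event 2: A_seq=1207 A_ack=0 B_seq=141 B_ack=1207
After event 3: A_seq=1207 A_ack=0 B_seq=212 B_ack=1207
After event 4: A_seq=1207 A_ack=212 B_seq=212 B_ack=1207
After event 5: A_seq=1207 A_ack=325 B_seq=325 B_ack=1207
After event 6: A_seq=1342 A_ack=325 B_seq=325 B_ack=1342

Answer: 1342 325 325 1342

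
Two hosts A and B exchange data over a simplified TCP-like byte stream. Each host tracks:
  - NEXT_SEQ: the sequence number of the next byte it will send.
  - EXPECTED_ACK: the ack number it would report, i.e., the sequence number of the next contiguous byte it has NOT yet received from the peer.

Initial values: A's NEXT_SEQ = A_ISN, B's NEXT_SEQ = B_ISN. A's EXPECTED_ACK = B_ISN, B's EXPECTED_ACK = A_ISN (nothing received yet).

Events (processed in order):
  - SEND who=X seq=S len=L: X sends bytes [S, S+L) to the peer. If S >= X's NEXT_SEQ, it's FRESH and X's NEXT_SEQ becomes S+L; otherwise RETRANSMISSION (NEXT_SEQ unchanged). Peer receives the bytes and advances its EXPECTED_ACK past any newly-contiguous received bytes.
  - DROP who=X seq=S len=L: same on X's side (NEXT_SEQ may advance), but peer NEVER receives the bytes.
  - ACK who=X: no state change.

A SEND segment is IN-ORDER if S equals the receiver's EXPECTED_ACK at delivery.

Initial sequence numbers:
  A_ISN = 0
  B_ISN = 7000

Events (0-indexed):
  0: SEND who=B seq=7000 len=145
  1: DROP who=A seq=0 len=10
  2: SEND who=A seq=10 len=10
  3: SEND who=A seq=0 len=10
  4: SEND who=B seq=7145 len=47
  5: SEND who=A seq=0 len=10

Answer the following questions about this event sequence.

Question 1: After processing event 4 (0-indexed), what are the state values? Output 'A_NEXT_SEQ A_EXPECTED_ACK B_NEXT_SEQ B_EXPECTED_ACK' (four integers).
After event 0: A_seq=0 A_ack=7145 B_seq=7145 B_ack=0
After event 1: A_seq=10 A_ack=7145 B_seq=7145 B_ack=0
After event 2: A_seq=20 A_ack=7145 B_seq=7145 B_ack=0
After event 3: A_seq=20 A_ack=7145 B_seq=7145 B_ack=20
After event 4: A_seq=20 A_ack=7192 B_seq=7192 B_ack=20

20 7192 7192 20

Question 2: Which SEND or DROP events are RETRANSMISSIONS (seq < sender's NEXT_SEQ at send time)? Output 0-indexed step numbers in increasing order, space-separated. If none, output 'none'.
Answer: 3 5

Derivation:
Step 0: SEND seq=7000 -> fresh
Step 1: DROP seq=0 -> fresh
Step 2: SEND seq=10 -> fresh
Step 3: SEND seq=0 -> retransmit
Step 4: SEND seq=7145 -> fresh
Step 5: SEND seq=0 -> retransmit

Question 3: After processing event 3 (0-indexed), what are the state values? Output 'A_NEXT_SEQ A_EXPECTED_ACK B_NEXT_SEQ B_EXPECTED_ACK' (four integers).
After event 0: A_seq=0 A_ack=7145 B_seq=7145 B_ack=0
After event 1: A_seq=10 A_ack=7145 B_seq=7145 B_ack=0
After event 2: A_seq=20 A_ack=7145 B_seq=7145 B_ack=0
After event 3: A_seq=20 A_ack=7145 B_seq=7145 B_ack=20

20 7145 7145 20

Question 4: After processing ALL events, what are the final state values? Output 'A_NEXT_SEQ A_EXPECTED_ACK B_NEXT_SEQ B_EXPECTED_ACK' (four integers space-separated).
After event 0: A_seq=0 A_ack=7145 B_seq=7145 B_ack=0
After event 1: A_seq=10 A_ack=7145 B_seq=7145 B_ack=0
After event 2: A_seq=20 A_ack=7145 B_seq=7145 B_ack=0
After event 3: A_seq=20 A_ack=7145 B_seq=7145 B_ack=20
After event 4: A_seq=20 A_ack=7192 B_seq=7192 B_ack=20
After event 5: A_seq=20 A_ack=7192 B_seq=7192 B_ack=20

Answer: 20 7192 7192 20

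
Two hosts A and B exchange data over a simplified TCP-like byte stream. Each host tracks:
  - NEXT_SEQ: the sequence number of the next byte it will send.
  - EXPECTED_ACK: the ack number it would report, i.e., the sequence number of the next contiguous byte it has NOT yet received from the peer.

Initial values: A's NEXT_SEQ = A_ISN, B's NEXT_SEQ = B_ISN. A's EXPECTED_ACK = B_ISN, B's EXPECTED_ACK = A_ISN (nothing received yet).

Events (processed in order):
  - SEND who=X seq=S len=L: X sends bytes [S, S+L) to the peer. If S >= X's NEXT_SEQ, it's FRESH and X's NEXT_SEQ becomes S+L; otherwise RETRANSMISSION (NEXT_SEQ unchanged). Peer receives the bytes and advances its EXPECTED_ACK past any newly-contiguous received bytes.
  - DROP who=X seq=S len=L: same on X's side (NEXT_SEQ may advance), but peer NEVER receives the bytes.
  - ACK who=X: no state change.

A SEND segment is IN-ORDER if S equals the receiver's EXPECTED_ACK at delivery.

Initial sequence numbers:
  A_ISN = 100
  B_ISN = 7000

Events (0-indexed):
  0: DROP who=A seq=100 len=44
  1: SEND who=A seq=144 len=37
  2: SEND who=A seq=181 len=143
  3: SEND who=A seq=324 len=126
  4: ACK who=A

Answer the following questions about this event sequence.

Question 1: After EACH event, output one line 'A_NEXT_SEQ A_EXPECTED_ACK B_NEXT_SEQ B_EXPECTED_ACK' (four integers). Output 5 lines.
144 7000 7000 100
181 7000 7000 100
324 7000 7000 100
450 7000 7000 100
450 7000 7000 100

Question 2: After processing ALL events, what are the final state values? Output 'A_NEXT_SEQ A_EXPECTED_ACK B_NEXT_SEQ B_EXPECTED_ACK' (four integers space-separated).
Answer: 450 7000 7000 100

Derivation:
After event 0: A_seq=144 A_ack=7000 B_seq=7000 B_ack=100
After event 1: A_seq=181 A_ack=7000 B_seq=7000 B_ack=100
After event 2: A_seq=324 A_ack=7000 B_seq=7000 B_ack=100
After event 3: A_seq=450 A_ack=7000 B_seq=7000 B_ack=100
After event 4: A_seq=450 A_ack=7000 B_seq=7000 B_ack=100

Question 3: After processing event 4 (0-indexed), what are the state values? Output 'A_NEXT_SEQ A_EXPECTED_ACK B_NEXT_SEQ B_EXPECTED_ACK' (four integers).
After event 0: A_seq=144 A_ack=7000 B_seq=7000 B_ack=100
After event 1: A_seq=181 A_ack=7000 B_seq=7000 B_ack=100
After event 2: A_seq=324 A_ack=7000 B_seq=7000 B_ack=100
After event 3: A_seq=450 A_ack=7000 B_seq=7000 B_ack=100
After event 4: A_seq=450 A_ack=7000 B_seq=7000 B_ack=100

450 7000 7000 100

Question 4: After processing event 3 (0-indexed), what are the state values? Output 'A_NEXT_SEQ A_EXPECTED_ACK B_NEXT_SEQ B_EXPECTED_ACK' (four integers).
After event 0: A_seq=144 A_ack=7000 B_seq=7000 B_ack=100
After event 1: A_seq=181 A_ack=7000 B_seq=7000 B_ack=100
After event 2: A_seq=324 A_ack=7000 B_seq=7000 B_ack=100
After event 3: A_seq=450 A_ack=7000 B_seq=7000 B_ack=100

450 7000 7000 100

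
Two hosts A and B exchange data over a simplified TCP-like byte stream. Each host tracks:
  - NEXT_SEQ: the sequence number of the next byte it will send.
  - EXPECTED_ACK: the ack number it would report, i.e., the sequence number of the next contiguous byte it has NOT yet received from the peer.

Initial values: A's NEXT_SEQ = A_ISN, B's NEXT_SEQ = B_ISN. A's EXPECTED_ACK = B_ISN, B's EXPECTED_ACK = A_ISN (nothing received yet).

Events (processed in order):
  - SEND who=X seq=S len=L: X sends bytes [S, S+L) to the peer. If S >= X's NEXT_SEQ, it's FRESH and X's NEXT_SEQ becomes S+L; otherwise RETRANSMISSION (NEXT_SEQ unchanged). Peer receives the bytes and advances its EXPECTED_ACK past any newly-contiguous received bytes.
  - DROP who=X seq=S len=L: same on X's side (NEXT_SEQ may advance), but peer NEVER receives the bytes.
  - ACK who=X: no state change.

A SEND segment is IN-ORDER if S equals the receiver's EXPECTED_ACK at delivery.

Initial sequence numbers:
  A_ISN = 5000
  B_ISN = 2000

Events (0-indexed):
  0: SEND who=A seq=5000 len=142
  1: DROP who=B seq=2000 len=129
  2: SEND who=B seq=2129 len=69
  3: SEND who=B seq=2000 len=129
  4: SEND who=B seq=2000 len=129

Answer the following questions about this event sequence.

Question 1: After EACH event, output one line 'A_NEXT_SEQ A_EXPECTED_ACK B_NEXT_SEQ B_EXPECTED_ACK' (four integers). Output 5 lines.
5142 2000 2000 5142
5142 2000 2129 5142
5142 2000 2198 5142
5142 2198 2198 5142
5142 2198 2198 5142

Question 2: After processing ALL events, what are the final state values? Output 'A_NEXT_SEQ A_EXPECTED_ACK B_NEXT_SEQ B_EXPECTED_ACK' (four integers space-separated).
After event 0: A_seq=5142 A_ack=2000 B_seq=2000 B_ack=5142
After event 1: A_seq=5142 A_ack=2000 B_seq=2129 B_ack=5142
After event 2: A_seq=5142 A_ack=2000 B_seq=2198 B_ack=5142
After event 3: A_seq=5142 A_ack=2198 B_seq=2198 B_ack=5142
After event 4: A_seq=5142 A_ack=2198 B_seq=2198 B_ack=5142

Answer: 5142 2198 2198 5142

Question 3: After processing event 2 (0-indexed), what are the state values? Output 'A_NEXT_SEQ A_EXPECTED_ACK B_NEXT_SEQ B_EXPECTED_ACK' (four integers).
After event 0: A_seq=5142 A_ack=2000 B_seq=2000 B_ack=5142
After event 1: A_seq=5142 A_ack=2000 B_seq=2129 B_ack=5142
After event 2: A_seq=5142 A_ack=2000 B_seq=2198 B_ack=5142

5142 2000 2198 5142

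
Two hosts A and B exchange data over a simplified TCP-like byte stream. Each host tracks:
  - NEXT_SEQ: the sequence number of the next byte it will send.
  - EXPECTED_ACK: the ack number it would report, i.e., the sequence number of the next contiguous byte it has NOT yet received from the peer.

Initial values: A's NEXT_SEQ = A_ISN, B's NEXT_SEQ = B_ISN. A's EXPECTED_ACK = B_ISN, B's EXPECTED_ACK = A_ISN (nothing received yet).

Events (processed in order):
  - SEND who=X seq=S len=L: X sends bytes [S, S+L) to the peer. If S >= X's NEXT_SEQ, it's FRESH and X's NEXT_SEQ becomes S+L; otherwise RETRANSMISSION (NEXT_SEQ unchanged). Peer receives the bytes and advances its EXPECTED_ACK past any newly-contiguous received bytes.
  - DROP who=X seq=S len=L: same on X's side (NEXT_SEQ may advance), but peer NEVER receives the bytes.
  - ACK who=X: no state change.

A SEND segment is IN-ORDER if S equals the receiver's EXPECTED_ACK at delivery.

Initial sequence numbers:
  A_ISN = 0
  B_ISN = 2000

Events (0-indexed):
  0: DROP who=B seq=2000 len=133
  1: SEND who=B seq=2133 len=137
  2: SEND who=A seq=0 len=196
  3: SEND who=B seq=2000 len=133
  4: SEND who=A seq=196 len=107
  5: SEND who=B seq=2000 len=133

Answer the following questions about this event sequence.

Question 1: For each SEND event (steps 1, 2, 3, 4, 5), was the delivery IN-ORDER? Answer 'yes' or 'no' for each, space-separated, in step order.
Answer: no yes yes yes no

Derivation:
Step 1: SEND seq=2133 -> out-of-order
Step 2: SEND seq=0 -> in-order
Step 3: SEND seq=2000 -> in-order
Step 4: SEND seq=196 -> in-order
Step 5: SEND seq=2000 -> out-of-order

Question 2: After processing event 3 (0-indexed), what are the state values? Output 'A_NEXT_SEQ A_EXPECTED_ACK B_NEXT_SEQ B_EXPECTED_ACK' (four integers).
After event 0: A_seq=0 A_ack=2000 B_seq=2133 B_ack=0
After event 1: A_seq=0 A_ack=2000 B_seq=2270 B_ack=0
After event 2: A_seq=196 A_ack=2000 B_seq=2270 B_ack=196
After event 3: A_seq=196 A_ack=2270 B_seq=2270 B_ack=196

196 2270 2270 196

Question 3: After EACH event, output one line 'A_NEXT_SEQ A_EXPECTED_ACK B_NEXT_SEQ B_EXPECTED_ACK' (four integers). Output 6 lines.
0 2000 2133 0
0 2000 2270 0
196 2000 2270 196
196 2270 2270 196
303 2270 2270 303
303 2270 2270 303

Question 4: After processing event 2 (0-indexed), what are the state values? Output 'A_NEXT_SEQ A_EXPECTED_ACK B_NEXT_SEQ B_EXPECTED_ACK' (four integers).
After event 0: A_seq=0 A_ack=2000 B_seq=2133 B_ack=0
After event 1: A_seq=0 A_ack=2000 B_seq=2270 B_ack=0
After event 2: A_seq=196 A_ack=2000 B_seq=2270 B_ack=196

196 2000 2270 196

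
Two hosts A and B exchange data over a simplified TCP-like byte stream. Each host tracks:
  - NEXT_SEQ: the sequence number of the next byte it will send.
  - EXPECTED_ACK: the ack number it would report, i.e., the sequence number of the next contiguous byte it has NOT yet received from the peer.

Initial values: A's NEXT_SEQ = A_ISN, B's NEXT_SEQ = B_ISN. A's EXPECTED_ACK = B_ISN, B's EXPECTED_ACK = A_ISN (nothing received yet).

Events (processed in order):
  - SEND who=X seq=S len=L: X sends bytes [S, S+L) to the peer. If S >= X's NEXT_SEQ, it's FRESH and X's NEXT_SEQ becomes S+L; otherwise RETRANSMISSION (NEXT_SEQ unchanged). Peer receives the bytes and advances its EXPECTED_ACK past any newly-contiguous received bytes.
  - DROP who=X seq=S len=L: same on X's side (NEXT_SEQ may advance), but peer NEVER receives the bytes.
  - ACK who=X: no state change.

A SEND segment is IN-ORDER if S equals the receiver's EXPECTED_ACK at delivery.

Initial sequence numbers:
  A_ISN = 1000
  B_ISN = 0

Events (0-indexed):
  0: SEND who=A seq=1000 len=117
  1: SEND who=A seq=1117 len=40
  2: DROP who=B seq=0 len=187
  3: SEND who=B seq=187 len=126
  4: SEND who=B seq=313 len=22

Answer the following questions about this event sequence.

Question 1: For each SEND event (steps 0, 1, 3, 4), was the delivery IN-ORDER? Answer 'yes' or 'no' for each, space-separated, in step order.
Answer: yes yes no no

Derivation:
Step 0: SEND seq=1000 -> in-order
Step 1: SEND seq=1117 -> in-order
Step 3: SEND seq=187 -> out-of-order
Step 4: SEND seq=313 -> out-of-order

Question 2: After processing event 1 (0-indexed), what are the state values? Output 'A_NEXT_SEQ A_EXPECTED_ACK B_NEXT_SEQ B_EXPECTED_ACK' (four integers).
After event 0: A_seq=1117 A_ack=0 B_seq=0 B_ack=1117
After event 1: A_seq=1157 A_ack=0 B_seq=0 B_ack=1157

1157 0 0 1157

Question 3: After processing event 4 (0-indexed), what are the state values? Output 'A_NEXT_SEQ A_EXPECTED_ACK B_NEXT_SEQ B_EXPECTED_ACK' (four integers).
After event 0: A_seq=1117 A_ack=0 B_seq=0 B_ack=1117
After event 1: A_seq=1157 A_ack=0 B_seq=0 B_ack=1157
After event 2: A_seq=1157 A_ack=0 B_seq=187 B_ack=1157
After event 3: A_seq=1157 A_ack=0 B_seq=313 B_ack=1157
After event 4: A_seq=1157 A_ack=0 B_seq=335 B_ack=1157

1157 0 335 1157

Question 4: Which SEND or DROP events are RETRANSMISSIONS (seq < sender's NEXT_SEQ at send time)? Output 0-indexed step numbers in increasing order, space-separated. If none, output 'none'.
Answer: none

Derivation:
Step 0: SEND seq=1000 -> fresh
Step 1: SEND seq=1117 -> fresh
Step 2: DROP seq=0 -> fresh
Step 3: SEND seq=187 -> fresh
Step 4: SEND seq=313 -> fresh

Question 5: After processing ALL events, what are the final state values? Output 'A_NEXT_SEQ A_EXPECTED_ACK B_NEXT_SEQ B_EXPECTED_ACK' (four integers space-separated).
After event 0: A_seq=1117 A_ack=0 B_seq=0 B_ack=1117
After event 1: A_seq=1157 A_ack=0 B_seq=0 B_ack=1157
After event 2: A_seq=1157 A_ack=0 B_seq=187 B_ack=1157
After event 3: A_seq=1157 A_ack=0 B_seq=313 B_ack=1157
After event 4: A_seq=1157 A_ack=0 B_seq=335 B_ack=1157

Answer: 1157 0 335 1157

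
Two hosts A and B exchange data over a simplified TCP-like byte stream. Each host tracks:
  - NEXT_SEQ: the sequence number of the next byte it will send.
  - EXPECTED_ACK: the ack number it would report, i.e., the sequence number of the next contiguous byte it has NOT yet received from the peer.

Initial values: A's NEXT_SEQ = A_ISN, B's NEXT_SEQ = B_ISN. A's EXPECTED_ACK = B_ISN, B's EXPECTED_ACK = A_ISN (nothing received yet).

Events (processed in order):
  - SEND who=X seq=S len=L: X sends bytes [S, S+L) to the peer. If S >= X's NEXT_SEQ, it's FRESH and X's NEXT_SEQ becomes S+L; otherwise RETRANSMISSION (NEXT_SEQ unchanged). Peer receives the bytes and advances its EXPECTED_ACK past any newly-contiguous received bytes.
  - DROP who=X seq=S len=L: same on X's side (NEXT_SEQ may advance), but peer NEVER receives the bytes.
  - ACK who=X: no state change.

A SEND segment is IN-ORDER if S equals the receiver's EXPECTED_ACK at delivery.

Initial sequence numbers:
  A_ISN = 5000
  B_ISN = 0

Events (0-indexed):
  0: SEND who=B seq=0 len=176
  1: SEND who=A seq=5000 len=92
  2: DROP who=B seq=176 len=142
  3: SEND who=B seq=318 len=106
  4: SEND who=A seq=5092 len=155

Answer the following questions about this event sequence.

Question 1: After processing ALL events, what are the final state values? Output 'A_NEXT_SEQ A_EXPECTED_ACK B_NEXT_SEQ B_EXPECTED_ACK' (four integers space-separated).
Answer: 5247 176 424 5247

Derivation:
After event 0: A_seq=5000 A_ack=176 B_seq=176 B_ack=5000
After event 1: A_seq=5092 A_ack=176 B_seq=176 B_ack=5092
After event 2: A_seq=5092 A_ack=176 B_seq=318 B_ack=5092
After event 3: A_seq=5092 A_ack=176 B_seq=424 B_ack=5092
After event 4: A_seq=5247 A_ack=176 B_seq=424 B_ack=5247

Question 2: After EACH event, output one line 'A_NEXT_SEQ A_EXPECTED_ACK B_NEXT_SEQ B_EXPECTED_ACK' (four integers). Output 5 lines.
5000 176 176 5000
5092 176 176 5092
5092 176 318 5092
5092 176 424 5092
5247 176 424 5247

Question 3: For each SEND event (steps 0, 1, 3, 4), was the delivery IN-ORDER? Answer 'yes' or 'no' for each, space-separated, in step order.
Answer: yes yes no yes

Derivation:
Step 0: SEND seq=0 -> in-order
Step 1: SEND seq=5000 -> in-order
Step 3: SEND seq=318 -> out-of-order
Step 4: SEND seq=5092 -> in-order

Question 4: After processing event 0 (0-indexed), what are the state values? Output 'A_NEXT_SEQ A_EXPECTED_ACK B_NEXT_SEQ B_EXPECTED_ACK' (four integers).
After event 0: A_seq=5000 A_ack=176 B_seq=176 B_ack=5000

5000 176 176 5000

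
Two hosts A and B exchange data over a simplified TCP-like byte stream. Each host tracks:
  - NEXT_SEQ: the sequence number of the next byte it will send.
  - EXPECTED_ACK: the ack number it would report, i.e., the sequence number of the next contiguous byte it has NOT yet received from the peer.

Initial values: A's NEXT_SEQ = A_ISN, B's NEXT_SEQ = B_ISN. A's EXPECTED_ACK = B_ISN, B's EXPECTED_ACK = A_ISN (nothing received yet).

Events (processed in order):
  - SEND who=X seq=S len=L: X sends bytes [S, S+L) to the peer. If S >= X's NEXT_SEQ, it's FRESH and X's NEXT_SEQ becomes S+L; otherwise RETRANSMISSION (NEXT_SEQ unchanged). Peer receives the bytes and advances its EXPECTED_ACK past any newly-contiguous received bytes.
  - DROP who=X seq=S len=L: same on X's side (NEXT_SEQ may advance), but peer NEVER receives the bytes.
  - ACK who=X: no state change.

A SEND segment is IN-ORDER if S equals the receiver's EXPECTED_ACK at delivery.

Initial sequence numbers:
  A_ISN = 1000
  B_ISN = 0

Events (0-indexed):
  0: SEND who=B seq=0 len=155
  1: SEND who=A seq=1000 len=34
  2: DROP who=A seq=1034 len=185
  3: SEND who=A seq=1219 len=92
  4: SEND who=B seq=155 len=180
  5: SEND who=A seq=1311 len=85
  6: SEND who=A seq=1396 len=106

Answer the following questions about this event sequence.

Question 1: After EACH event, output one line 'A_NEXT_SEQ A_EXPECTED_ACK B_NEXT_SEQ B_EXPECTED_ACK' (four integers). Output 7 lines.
1000 155 155 1000
1034 155 155 1034
1219 155 155 1034
1311 155 155 1034
1311 335 335 1034
1396 335 335 1034
1502 335 335 1034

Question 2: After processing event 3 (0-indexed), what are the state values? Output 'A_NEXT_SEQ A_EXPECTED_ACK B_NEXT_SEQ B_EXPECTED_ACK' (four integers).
After event 0: A_seq=1000 A_ack=155 B_seq=155 B_ack=1000
After event 1: A_seq=1034 A_ack=155 B_seq=155 B_ack=1034
After event 2: A_seq=1219 A_ack=155 B_seq=155 B_ack=1034
After event 3: A_seq=1311 A_ack=155 B_seq=155 B_ack=1034

1311 155 155 1034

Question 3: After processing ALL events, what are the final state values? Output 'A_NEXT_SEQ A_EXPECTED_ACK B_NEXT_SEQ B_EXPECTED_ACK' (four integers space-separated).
After event 0: A_seq=1000 A_ack=155 B_seq=155 B_ack=1000
After event 1: A_seq=1034 A_ack=155 B_seq=155 B_ack=1034
After event 2: A_seq=1219 A_ack=155 B_seq=155 B_ack=1034
After event 3: A_seq=1311 A_ack=155 B_seq=155 B_ack=1034
After event 4: A_seq=1311 A_ack=335 B_seq=335 B_ack=1034
After event 5: A_seq=1396 A_ack=335 B_seq=335 B_ack=1034
After event 6: A_seq=1502 A_ack=335 B_seq=335 B_ack=1034

Answer: 1502 335 335 1034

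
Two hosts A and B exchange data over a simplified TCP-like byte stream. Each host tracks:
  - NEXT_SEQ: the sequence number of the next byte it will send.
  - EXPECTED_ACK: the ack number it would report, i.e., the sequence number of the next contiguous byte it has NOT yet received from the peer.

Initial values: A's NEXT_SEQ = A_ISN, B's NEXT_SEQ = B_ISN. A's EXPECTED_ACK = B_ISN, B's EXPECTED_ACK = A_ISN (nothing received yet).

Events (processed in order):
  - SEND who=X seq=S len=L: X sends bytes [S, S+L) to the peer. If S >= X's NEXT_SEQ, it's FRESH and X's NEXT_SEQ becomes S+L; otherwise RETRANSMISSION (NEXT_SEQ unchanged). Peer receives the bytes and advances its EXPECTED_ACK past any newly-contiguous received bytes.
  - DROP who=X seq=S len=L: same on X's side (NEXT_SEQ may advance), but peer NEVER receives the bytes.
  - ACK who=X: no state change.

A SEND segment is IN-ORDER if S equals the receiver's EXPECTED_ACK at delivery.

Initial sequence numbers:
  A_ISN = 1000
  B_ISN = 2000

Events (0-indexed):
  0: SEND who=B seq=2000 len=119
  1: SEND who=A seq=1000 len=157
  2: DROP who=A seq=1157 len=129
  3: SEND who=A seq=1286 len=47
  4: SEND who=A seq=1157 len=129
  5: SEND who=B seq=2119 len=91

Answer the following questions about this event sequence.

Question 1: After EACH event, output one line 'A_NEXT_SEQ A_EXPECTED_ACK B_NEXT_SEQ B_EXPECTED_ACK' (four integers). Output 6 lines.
1000 2119 2119 1000
1157 2119 2119 1157
1286 2119 2119 1157
1333 2119 2119 1157
1333 2119 2119 1333
1333 2210 2210 1333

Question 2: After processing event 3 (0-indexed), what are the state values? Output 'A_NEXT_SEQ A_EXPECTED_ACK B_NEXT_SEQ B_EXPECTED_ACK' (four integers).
After event 0: A_seq=1000 A_ack=2119 B_seq=2119 B_ack=1000
After event 1: A_seq=1157 A_ack=2119 B_seq=2119 B_ack=1157
After event 2: A_seq=1286 A_ack=2119 B_seq=2119 B_ack=1157
After event 3: A_seq=1333 A_ack=2119 B_seq=2119 B_ack=1157

1333 2119 2119 1157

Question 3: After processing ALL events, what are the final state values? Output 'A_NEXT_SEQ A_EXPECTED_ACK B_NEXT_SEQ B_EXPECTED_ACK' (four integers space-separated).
Answer: 1333 2210 2210 1333

Derivation:
After event 0: A_seq=1000 A_ack=2119 B_seq=2119 B_ack=1000
After event 1: A_seq=1157 A_ack=2119 B_seq=2119 B_ack=1157
After event 2: A_seq=1286 A_ack=2119 B_seq=2119 B_ack=1157
After event 3: A_seq=1333 A_ack=2119 B_seq=2119 B_ack=1157
After event 4: A_seq=1333 A_ack=2119 B_seq=2119 B_ack=1333
After event 5: A_seq=1333 A_ack=2210 B_seq=2210 B_ack=1333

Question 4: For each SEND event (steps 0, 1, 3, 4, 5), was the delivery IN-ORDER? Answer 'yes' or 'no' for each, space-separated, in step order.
Step 0: SEND seq=2000 -> in-order
Step 1: SEND seq=1000 -> in-order
Step 3: SEND seq=1286 -> out-of-order
Step 4: SEND seq=1157 -> in-order
Step 5: SEND seq=2119 -> in-order

Answer: yes yes no yes yes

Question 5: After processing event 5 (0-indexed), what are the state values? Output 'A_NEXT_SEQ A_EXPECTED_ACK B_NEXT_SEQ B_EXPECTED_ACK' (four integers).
After event 0: A_seq=1000 A_ack=2119 B_seq=2119 B_ack=1000
After event 1: A_seq=1157 A_ack=2119 B_seq=2119 B_ack=1157
After event 2: A_seq=1286 A_ack=2119 B_seq=2119 B_ack=1157
After event 3: A_seq=1333 A_ack=2119 B_seq=2119 B_ack=1157
After event 4: A_seq=1333 A_ack=2119 B_seq=2119 B_ack=1333
After event 5: A_seq=1333 A_ack=2210 B_seq=2210 B_ack=1333

1333 2210 2210 1333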